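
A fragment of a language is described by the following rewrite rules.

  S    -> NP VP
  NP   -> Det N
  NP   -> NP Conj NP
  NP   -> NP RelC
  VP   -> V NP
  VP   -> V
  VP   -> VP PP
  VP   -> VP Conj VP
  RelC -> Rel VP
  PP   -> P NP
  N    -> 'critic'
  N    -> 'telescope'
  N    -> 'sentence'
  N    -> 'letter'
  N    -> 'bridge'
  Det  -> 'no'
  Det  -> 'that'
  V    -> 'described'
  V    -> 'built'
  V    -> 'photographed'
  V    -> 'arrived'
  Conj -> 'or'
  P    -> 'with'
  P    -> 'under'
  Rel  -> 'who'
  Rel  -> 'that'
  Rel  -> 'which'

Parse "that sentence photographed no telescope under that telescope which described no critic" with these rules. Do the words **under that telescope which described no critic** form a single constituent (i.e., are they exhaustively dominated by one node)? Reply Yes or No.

Yes

[S [NP [Det that] [N sentence]] [VP [VP [V photographed] [NP [Det no] [N telescope]]] [PP [P under] [NP [NP [Det that] [N telescope]] [RelC [Rel which] [VP [V described] [NP [Det no] [N critic]]]]]]]]
The words 'under that telescope which described no critic' are exhaustively dominated by a single PP node (built by PP → P NP), so they form a constituent.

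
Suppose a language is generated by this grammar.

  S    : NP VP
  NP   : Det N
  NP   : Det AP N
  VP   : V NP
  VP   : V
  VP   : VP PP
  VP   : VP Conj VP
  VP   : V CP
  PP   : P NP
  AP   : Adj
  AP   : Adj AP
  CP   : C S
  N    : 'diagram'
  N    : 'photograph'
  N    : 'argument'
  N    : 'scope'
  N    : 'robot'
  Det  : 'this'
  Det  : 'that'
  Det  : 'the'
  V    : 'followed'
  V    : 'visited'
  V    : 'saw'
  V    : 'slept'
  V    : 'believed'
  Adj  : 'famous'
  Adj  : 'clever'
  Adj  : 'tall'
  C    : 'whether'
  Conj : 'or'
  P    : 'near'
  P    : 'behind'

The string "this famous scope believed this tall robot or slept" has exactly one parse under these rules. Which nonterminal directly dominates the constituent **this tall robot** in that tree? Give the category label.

VP

[S [NP [Det this] [AP [Adj famous]] [N scope]] [VP [VP [V believed] [NP [Det this] [AP [Adj tall]] [N robot]]] [Conj or] [VP [V slept]]]]
The span 'this tall robot' is the NP node built by NP → Det AP N.
Its mother is the VP built by VP → V NP.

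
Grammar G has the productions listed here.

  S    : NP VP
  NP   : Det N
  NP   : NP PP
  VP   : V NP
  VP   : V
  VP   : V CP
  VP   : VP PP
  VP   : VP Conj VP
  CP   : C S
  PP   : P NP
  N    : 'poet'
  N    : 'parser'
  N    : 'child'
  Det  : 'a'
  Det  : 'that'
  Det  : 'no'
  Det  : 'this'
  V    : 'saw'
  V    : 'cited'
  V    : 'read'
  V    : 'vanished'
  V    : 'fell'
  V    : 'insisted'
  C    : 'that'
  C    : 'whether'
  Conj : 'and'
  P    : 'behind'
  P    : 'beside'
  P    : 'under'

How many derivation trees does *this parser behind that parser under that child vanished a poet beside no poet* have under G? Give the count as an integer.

Two of the 4 distinct bracketings:
[S [NP [NP [Det this] [N parser]] [PP [P behind] [NP [NP [Det that] [N parser]] [PP [P under] [NP [Det that] [N child]]]]]] [VP [V vanished] [NP [NP [Det a] [N poet]] [PP [P beside] [NP [Det no] [N poet]]]]]]
[S [NP [NP [Det this] [N parser]] [PP [P behind] [NP [NP [Det that] [N parser]] [PP [P under] [NP [Det that] [N child]]]]]] [VP [VP [V vanished] [NP [Det a] [N poet]]] [PP [P beside] [NP [Det no] [N poet]]]]]
The difference turns on whether VP → VP PP is used at the relevant span, versus an alternative expansion of VP.

4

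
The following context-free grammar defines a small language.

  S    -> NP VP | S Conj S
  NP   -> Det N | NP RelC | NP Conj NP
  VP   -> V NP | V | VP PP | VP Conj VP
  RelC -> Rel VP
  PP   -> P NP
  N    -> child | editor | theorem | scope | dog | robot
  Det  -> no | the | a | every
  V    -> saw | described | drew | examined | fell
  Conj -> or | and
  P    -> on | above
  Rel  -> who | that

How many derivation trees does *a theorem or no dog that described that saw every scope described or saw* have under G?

Two of the 3 distinct bracketings:
[S [NP [NP [NP [NP [Det a] [N theorem]] [Conj or] [NP [Det no] [N dog]]] [RelC [Rel that] [VP [V described]]]] [RelC [Rel that] [VP [V saw] [NP [Det every] [N scope]]]]] [VP [VP [V described]] [Conj or] [VP [V saw]]]]
[S [NP [NP [NP [Det a] [N theorem]] [Conj or] [NP [NP [Det no] [N dog]] [RelC [Rel that] [VP [V described]]]]] [RelC [Rel that] [VP [V saw] [NP [Det every] [N scope]]]]] [VP [VP [V described]] [Conj or] [VP [V saw]]]]
The trees differ in how a recursive rule is bracketed over the same span.

3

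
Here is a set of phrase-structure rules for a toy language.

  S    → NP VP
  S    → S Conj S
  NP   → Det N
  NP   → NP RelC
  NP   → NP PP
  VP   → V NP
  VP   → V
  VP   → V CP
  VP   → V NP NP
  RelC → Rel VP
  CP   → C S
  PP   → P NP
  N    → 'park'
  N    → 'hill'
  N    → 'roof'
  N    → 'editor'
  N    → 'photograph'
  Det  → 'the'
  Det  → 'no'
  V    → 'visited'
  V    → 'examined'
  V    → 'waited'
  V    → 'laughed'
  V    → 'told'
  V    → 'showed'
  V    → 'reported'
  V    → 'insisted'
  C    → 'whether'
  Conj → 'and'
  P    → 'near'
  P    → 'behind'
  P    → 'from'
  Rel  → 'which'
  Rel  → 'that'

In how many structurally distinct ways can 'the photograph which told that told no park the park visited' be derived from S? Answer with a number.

1

[S [NP [NP [NP [Det the] [N photograph]] [RelC [Rel which] [VP [V told]]]] [RelC [Rel that] [VP [V told] [NP [Det no] [N park]] [NP [Det the] [N park]]]]] [VP [V visited]]]
No rule offers an alternative attachment or grouping for any span, so this is the only derivation.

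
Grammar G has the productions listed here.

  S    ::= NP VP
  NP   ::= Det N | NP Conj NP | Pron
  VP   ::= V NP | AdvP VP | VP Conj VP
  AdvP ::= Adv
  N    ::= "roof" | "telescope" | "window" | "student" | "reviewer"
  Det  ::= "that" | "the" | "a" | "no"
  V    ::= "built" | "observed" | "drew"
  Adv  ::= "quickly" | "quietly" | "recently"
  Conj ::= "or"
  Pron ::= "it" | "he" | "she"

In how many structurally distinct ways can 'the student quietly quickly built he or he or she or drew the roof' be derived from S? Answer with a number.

Two of the 6 distinct bracketings:
[S [NP [Det the] [N student]] [VP [AdvP [Adv quietly]] [VP [AdvP [Adv quickly]] [VP [VP [V built] [NP [NP [Pron he]] [Conj or] [NP [NP [Pron he]] [Conj or] [NP [Pron she]]]]] [Conj or] [VP [V drew] [NP [Det the] [N roof]]]]]]]
[S [NP [Det the] [N student]] [VP [AdvP [Adv quietly]] [VP [AdvP [Adv quickly]] [VP [VP [V built] [NP [NP [NP [Pron he]] [Conj or] [NP [Pron he]]] [Conj or] [NP [Pron she]]]] [Conj or] [VP [V drew] [NP [Det the] [N roof]]]]]]]
The trees differ in how a recursive rule is bracketed over the same span.

6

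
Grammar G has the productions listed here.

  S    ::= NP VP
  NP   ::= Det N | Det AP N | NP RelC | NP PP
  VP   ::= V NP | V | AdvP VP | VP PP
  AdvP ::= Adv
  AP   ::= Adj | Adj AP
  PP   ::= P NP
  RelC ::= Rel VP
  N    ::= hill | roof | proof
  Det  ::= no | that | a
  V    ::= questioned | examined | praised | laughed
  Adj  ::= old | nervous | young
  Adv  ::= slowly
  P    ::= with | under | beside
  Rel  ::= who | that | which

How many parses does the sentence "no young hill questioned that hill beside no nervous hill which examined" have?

3

Two of the 3 distinct bracketings:
[S [NP [Det no] [AP [Adj young]] [N hill]] [VP [V questioned] [NP [NP [NP [Det that] [N hill]] [PP [P beside] [NP [Det no] [AP [Adj nervous]] [N hill]]]] [RelC [Rel which] [VP [V examined]]]]]]
[S [NP [Det no] [AP [Adj young]] [N hill]] [VP [V questioned] [NP [NP [Det that] [N hill]] [PP [P beside] [NP [NP [Det no] [AP [Adj nervous]] [N hill]] [RelC [Rel which] [VP [V examined]]]]]]]]
The trees differ in how a recursive rule is bracketed over the same span.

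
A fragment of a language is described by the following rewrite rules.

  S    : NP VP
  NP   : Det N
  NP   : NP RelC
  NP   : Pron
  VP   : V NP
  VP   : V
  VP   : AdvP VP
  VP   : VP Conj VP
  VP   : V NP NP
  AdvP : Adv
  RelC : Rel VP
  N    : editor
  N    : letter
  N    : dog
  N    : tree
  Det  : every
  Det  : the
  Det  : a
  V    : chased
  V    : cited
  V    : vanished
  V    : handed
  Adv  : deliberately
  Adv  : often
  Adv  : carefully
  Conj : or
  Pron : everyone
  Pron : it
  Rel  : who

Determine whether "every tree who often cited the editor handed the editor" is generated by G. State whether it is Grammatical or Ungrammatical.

Grammatical

S
  NP
    NP
      Det: every
      N: tree
    RelC
      Rel: who
      VP
        AdvP
          Adv: often
        VP
          V: cited
          NP
            Det: the
            N: editor
  VP
    V: handed
    NP
      Det: the
      N: editor
The bracketing above is licensed at every node by one of the given productions, with S at the root.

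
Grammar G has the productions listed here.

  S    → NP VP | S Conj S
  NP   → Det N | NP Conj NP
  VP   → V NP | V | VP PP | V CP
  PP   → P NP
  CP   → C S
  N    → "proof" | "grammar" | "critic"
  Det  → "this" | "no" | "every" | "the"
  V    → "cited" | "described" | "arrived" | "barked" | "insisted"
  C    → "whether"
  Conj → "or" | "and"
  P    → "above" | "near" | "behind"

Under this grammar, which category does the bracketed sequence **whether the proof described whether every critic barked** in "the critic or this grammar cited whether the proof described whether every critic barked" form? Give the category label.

[S [NP [NP [Det the] [N critic]] [Conj or] [NP [Det this] [N grammar]]] [VP [V cited] [CP [C whether] [S [NP [Det the] [N proof]] [VP [V described] [CP [C whether] [S [NP [Det every] [N critic]] [VP [V barked]]]]]]]]]
The span 'whether the proof described whether every critic barked' is the CP node built by CP → C S.

CP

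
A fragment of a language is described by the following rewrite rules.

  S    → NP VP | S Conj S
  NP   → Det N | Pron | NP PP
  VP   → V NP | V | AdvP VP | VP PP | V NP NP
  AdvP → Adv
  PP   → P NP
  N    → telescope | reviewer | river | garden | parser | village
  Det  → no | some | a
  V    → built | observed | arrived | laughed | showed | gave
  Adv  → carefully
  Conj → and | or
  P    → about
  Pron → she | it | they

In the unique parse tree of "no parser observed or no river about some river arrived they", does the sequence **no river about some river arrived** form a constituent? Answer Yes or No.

No

[S [S [NP [Det no] [N parser]] [VP [V observed]]] [Conj or] [S [NP [NP [Det no] [N river]] [PP [P about] [NP [Det some] [N river]]]] [VP [V arrived] [NP [Pron they]]]]]
The smallest constituent containing 'no river about some river arrived' is the S spanning 'no river about some river arrived they'; no single node in the tree dominates exactly the given words.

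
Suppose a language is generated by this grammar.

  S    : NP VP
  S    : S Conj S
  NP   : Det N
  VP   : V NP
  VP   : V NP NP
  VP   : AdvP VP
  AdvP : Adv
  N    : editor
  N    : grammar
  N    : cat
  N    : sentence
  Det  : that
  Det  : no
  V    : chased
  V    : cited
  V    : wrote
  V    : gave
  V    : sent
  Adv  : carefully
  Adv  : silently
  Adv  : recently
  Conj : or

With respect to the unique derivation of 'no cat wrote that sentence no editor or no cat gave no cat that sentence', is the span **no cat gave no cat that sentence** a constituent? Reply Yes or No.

Yes

[S [S [NP [Det no] [N cat]] [VP [V wrote] [NP [Det that] [N sentence]] [NP [Det no] [N editor]]]] [Conj or] [S [NP [Det no] [N cat]] [VP [V gave] [NP [Det no] [N cat]] [NP [Det that] [N sentence]]]]]
The words 'no cat gave no cat that sentence' are exhaustively dominated by a single S node (built by S → NP VP), so they form a constituent.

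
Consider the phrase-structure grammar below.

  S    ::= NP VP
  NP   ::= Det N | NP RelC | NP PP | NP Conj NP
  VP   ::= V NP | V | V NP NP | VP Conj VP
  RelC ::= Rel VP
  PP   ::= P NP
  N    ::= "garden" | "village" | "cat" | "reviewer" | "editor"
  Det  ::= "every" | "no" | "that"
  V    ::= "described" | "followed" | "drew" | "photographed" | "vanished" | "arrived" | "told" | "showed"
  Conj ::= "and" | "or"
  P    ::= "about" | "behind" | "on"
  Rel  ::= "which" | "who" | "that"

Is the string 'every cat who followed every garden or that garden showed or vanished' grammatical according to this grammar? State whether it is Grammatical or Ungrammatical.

Grammatical

[S [NP [NP [Det every] [N cat]] [RelC [Rel who] [VP [V followed] [NP [NP [Det every] [N garden]] [Conj or] [NP [Det that] [N garden]]]]]] [VP [VP [V showed]] [Conj or] [VP [V vanished]]]]
Every word is introduced by a lexical rule and the phrasal rules combine the resulting categories into a single S.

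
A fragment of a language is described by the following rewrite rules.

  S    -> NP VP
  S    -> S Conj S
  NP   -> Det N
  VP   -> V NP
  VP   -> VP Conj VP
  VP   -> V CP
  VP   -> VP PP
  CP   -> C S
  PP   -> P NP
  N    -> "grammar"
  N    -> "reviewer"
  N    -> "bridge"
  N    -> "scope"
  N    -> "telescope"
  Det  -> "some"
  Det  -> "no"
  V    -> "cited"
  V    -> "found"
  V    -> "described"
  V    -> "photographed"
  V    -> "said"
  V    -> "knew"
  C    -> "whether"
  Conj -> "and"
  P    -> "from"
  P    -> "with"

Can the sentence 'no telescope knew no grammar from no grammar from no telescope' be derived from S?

Grammatical

[S [NP [Det no] [N telescope]] [VP [VP [VP [V knew] [NP [Det no] [N grammar]]] [PP [P from] [NP [Det no] [N grammar]]]] [PP [P from] [NP [Det no] [N telescope]]]]]
Every word is introduced by a lexical rule and the phrasal rules combine the resulting categories into a single S.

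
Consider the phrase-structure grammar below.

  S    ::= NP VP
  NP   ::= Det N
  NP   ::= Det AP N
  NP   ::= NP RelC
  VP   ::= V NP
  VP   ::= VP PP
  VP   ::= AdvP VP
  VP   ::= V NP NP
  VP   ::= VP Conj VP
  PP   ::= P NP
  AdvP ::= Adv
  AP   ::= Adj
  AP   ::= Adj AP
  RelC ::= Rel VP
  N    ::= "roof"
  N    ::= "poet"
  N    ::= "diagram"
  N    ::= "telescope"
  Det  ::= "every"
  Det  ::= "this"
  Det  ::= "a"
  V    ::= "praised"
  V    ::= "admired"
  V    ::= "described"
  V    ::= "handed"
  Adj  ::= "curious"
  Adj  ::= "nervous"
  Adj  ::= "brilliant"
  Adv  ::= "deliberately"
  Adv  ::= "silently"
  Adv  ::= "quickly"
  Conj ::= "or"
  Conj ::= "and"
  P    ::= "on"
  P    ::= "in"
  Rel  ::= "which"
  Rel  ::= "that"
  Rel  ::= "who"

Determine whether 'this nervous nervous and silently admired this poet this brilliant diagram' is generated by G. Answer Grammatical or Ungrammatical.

An Adj word can never sit immediately before a Conj word in any string this grammar generates, so the substring 'nervous and' rules out a derivation.

Ungrammatical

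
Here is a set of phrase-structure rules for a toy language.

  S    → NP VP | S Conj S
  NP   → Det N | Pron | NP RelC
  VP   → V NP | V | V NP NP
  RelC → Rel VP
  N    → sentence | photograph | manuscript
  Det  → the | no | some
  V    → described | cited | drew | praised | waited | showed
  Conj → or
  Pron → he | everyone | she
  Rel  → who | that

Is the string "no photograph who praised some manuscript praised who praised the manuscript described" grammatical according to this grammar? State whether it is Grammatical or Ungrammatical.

Ungrammatical

For S → NP VP, every NP-prefix leaves a non-VP remainder: after 'no photograph' the remainder is not a VP; after 'no photograph who praised' the remainder is not a VP; after 'no photograph who praised some manuscript' the remainder is not a VP. The alternative S rule S → S Conj S likewise has no satisfying split.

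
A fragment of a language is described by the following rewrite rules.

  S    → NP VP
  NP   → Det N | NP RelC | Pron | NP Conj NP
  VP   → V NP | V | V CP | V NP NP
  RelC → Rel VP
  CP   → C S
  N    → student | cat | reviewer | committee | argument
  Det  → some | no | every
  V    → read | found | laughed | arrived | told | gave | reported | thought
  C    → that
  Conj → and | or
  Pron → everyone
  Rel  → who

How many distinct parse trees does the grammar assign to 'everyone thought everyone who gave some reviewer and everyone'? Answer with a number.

3

Two of the 3 distinct bracketings:
[S [NP [Pron everyone]] [VP [V thought] [NP [NP [Pron everyone]] [RelC [Rel who] [VP [V gave] [NP [NP [Det some] [N reviewer]] [Conj and] [NP [Pron everyone]]]]]]]]
[S [NP [Pron everyone]] [VP [V thought] [NP [NP [NP [Pron everyone]] [RelC [Rel who] [VP [V gave] [NP [Det some] [N reviewer]]]]] [Conj and] [NP [Pron everyone]]]]]
The trees differ in how a recursive rule is bracketed over the same span.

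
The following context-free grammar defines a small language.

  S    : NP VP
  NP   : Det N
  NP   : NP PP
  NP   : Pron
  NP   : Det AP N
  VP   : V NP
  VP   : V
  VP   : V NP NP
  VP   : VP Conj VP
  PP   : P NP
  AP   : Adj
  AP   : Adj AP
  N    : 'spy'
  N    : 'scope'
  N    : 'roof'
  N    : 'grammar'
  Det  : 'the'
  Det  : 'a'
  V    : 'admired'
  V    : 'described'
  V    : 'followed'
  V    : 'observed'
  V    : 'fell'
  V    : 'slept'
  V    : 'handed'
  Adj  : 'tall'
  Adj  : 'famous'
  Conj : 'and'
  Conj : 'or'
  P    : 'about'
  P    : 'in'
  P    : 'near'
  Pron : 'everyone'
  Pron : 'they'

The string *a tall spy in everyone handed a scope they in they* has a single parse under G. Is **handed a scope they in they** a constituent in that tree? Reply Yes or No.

Yes

[S [NP [NP [Det a] [AP [Adj tall]] [N spy]] [PP [P in] [NP [Pron everyone]]]] [VP [V handed] [NP [Det a] [N scope]] [NP [NP [Pron they]] [PP [P in] [NP [Pron they]]]]]]
The words 'handed a scope they in they' are exhaustively dominated by a single VP node (built by VP → V NP NP), so they form a constituent.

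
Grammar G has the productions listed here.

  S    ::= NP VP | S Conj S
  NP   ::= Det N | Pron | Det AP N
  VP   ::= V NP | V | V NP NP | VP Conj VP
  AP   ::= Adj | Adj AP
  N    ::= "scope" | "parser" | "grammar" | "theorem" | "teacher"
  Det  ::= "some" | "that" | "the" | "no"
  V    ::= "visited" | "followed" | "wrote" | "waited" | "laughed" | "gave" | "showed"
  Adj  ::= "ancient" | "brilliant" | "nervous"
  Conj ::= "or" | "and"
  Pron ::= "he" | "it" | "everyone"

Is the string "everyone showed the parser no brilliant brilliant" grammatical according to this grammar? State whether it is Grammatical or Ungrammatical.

Ungrammatical

For S → NP VP, the only prefix that parses as NP is 'everyone', but the remainder 'showed the parser no brilliant brilliant' is not a VP under these rules. The alternative S rule S → S Conj S likewise has no satisfying split.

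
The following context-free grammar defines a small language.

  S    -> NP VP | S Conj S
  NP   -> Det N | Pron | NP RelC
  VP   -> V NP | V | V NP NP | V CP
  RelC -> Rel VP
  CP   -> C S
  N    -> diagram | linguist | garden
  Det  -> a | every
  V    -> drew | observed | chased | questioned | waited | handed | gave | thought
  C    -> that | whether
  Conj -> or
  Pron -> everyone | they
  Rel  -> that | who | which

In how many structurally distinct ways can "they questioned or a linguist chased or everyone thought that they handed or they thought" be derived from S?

Two of the 7 distinct bracketings:
[S [S [NP [Pron they]] [VP [V questioned]]] [Conj or] [S [S [NP [Det a] [N linguist]] [VP [V chased]]] [Conj or] [S [NP [Pron everyone]] [VP [V thought] [CP [C that] [S [S [NP [Pron they]] [VP [V handed]]] [Conj or] [S [NP [Pron they]] [VP [V thought]]]]]]]]]
[S [S [NP [Pron they]] [VP [V questioned]]] [Conj or] [S [S [NP [Det a] [N linguist]] [VP [V chased]]] [Conj or] [S [S [NP [Pron everyone]] [VP [V thought] [CP [C that] [S [NP [Pron they]] [VP [V handed]]]]]] [Conj or] [S [NP [Pron they]] [VP [V thought]]]]]]
The trees differ in how a recursive rule is bracketed over the same span.

7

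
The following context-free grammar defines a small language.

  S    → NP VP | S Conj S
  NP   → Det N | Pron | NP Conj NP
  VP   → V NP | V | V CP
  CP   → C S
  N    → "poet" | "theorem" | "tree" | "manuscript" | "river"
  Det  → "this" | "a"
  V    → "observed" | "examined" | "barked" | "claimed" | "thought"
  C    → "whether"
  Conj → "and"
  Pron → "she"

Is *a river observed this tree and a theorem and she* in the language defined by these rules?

Grammatical

[S [NP [Det a] [N river]] [VP [V observed] [NP [NP [Det this] [N tree]] [Conj and] [NP [NP [Det a] [N theorem]] [Conj and] [NP [Pron she]]]]]]
Every word is introduced by a lexical rule and the phrasal rules combine the resulting categories into a single S.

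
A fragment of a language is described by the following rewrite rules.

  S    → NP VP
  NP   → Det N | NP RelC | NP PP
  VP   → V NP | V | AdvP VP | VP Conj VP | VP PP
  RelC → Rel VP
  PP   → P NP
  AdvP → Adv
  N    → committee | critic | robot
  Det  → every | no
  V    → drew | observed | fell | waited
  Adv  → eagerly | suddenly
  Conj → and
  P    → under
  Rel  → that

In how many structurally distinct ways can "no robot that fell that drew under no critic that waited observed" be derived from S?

4

Two of the 4 distinct bracketings:
[S [NP [NP [NP [Det no] [N robot]] [RelC [Rel that] [VP [V fell]]]] [RelC [Rel that] [VP [VP [V drew]] [PP [P under] [NP [NP [Det no] [N critic]] [RelC [Rel that] [VP [V waited]]]]]]]] [VP [V observed]]]
[S [NP [NP [NP [NP [Det no] [N robot]] [RelC [Rel that] [VP [V fell]]]] [RelC [Rel that] [VP [VP [V drew]] [PP [P under] [NP [Det no] [N critic]]]]]] [RelC [Rel that] [VP [V waited]]]] [VP [V observed]]]
The trees differ in how a recursive rule is bracketed over the same span.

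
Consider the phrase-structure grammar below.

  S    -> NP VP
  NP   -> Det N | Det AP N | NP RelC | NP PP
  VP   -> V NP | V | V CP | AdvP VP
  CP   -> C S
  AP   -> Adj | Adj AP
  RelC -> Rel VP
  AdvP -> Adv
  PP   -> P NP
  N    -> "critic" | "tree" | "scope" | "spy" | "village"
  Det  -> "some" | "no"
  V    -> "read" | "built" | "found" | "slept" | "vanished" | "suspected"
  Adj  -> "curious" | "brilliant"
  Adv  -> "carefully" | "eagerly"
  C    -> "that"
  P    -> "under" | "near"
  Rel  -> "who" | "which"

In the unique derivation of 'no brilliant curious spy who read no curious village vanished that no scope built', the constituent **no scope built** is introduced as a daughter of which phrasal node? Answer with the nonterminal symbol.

CP

S
  NP
    NP
      Det: no
      AP
        Adj: brilliant
        AP
          Adj: curious
      N: spy
    RelC
      Rel: who
      VP
        V: read
        NP
          Det: no
          AP
            Adj: curious
          N: village
  VP
    V: vanished
    CP
      C: that
      S
        NP
          Det: no
          N: scope
        VP
          V: built
The span 'no scope built' is the S node built by S → NP VP.
Its mother is the CP built by CP → C S.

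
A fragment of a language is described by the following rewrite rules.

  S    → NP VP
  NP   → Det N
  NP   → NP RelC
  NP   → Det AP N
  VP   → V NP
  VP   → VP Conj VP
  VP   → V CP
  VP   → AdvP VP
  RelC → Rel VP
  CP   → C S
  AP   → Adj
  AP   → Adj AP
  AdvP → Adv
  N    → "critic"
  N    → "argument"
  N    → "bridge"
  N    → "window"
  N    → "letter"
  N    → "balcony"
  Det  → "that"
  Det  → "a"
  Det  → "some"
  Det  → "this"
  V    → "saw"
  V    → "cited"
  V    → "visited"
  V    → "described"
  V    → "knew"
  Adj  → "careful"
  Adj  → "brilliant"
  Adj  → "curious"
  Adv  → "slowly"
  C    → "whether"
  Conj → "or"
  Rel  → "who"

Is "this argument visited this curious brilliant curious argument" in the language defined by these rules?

Grammatical

S
  NP
    Det: this
    N: argument
  VP
    V: visited
    NP
      Det: this
      AP
        Adj: curious
        AP
          Adj: brilliant
          AP
            Adj: curious
      N: argument
Each bracket corresponds to one application of a listed rule, so the string is derivable from S.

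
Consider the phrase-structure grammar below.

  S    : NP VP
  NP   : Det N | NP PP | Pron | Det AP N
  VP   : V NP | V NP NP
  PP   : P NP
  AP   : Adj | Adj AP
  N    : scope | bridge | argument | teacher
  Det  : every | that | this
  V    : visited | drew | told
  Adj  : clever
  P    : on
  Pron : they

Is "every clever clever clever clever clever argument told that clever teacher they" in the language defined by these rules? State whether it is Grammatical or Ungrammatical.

[S [NP [Det every] [AP [Adj clever] [AP [Adj clever] [AP [Adj clever] [AP [Adj clever] [AP [Adj clever]]]]]] [N argument]] [VP [V told] [NP [Det that] [AP [Adj clever]] [N teacher]] [NP [Pron they]]]]
The bracketing above is licensed at every node by one of the given productions, with S at the root.

Grammatical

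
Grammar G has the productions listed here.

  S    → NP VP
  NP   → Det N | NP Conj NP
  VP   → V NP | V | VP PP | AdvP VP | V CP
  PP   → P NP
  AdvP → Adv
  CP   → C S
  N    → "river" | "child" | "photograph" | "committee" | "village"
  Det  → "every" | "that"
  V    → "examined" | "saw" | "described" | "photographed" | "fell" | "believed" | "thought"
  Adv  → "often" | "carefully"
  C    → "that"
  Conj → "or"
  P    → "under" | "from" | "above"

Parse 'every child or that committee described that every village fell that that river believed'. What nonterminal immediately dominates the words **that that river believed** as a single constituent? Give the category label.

CP

[S [NP [NP [Det every] [N child]] [Conj or] [NP [Det that] [N committee]]] [VP [V described] [CP [C that] [S [NP [Det every] [N village]] [VP [V fell] [CP [C that] [S [NP [Det that] [N river]] [VP [V believed]]]]]]]]]
The span 'that that river believed' is the CP node built by CP → C S.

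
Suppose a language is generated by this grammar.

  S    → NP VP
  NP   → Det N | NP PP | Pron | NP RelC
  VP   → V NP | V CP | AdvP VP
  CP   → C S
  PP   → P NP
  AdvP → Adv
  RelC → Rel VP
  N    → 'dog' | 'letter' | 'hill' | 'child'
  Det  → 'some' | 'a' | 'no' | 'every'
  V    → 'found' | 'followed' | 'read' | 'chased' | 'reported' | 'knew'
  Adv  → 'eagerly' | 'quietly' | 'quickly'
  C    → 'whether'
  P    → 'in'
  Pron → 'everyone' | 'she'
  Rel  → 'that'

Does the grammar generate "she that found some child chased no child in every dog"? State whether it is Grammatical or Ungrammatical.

S
  NP
    NP
      Pron: she
    RelC
      Rel: that
      VP
        V: found
        NP
          Det: some
          N: child
  VP
    V: chased
    NP
      NP
        Det: no
        N: child
      PP
        P: in
        NP
          Det: every
          N: dog
Each bracket corresponds to one application of a listed rule, so the string is derivable from S.

Grammatical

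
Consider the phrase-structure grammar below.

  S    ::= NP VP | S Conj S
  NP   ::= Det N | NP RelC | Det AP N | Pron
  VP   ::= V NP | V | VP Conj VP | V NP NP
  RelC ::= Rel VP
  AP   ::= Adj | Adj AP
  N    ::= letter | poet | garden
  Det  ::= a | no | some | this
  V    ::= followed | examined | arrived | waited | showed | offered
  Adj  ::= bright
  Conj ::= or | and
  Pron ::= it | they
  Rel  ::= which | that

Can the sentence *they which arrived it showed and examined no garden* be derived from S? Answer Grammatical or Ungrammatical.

[S [NP [NP [Pron they]] [RelC [Rel which] [VP [V arrived] [NP [Pron it]]]]] [VP [VP [V showed]] [Conj and] [VP [V examined] [NP [Det no] [N garden]]]]]
The bracketing above is licensed at every node by one of the given productions, with S at the root.

Grammatical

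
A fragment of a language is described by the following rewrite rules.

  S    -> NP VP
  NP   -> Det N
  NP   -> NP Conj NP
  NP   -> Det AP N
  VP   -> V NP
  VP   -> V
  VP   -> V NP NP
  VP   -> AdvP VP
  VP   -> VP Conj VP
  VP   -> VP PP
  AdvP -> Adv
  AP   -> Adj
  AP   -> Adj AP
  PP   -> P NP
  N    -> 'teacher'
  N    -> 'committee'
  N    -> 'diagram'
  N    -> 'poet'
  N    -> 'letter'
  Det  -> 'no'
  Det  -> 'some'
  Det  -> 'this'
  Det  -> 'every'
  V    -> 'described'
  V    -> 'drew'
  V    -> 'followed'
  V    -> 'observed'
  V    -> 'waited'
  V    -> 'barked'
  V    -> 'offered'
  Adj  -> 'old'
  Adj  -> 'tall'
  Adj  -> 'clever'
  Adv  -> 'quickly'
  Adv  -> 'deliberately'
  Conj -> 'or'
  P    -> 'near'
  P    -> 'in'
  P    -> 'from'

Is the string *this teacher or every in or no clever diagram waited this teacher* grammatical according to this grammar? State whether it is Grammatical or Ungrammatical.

Ungrammatical

A Det word can never sit immediately before a P word in any string this grammar generates, so the substring 'every in' rules out a derivation.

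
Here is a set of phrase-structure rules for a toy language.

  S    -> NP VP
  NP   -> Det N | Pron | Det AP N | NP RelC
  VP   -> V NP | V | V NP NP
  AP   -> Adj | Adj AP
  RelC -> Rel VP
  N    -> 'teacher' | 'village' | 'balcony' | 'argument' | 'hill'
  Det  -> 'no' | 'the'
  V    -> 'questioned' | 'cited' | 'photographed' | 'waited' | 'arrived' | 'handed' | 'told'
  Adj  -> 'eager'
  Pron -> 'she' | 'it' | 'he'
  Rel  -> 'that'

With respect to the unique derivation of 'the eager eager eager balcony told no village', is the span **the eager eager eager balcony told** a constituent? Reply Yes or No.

[S [NP [Det the] [AP [Adj eager] [AP [Adj eager] [AP [Adj eager]]]] [N balcony]] [VP [V told] [NP [Det no] [N village]]]]
The smallest constituent containing 'the eager eager eager balcony told' is the S spanning 'the eager eager eager balcony told no village'; no single node in the tree dominates exactly the given words.

No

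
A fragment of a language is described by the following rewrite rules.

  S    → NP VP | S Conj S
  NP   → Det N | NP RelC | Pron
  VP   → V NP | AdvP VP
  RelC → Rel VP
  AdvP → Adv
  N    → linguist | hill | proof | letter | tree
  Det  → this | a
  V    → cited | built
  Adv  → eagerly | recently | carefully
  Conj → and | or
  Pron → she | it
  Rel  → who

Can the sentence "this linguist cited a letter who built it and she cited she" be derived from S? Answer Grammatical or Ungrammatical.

[S [S [NP [Det this] [N linguist]] [VP [V cited] [NP [NP [Det a] [N letter]] [RelC [Rel who] [VP [V built] [NP [Pron it]]]]]]] [Conj and] [S [NP [Pron she]] [VP [V cited] [NP [Pron she]]]]]
Every word is introduced by a lexical rule and the phrasal rules combine the resulting categories into a single S.

Grammatical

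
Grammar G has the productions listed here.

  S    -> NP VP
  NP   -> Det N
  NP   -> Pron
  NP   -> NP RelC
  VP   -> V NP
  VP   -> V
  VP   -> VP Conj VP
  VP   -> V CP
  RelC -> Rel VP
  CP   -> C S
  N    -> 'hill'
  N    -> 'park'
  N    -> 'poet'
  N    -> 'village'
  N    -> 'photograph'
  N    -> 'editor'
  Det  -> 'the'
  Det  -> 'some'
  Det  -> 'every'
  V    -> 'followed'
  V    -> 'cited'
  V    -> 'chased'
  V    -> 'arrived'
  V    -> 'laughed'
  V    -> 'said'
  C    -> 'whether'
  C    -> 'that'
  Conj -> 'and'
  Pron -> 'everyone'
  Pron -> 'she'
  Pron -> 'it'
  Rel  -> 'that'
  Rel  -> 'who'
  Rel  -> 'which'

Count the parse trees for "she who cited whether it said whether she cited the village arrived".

[S [NP [NP [Pron she]] [RelC [Rel who] [VP [V cited] [CP [C whether] [S [NP [Pron it]] [VP [V said] [CP [C whether] [S [NP [Pron she]] [VP [V cited] [NP [Det the] [N village]]]]]]]]]]] [VP [V arrived]]]
No rule offers an alternative attachment or grouping for any span, so this is the only derivation.

1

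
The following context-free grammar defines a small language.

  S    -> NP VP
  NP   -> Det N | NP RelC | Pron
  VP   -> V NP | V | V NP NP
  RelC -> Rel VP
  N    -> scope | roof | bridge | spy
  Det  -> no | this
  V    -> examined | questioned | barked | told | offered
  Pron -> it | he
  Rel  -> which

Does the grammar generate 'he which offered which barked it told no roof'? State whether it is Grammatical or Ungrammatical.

Grammatical

S
  NP
    NP
      NP
        Pron: he
      RelC
        Rel: which
        VP
          V: offered
    RelC
      Rel: which
      VP
        V: barked
        NP
          Pron: it
  VP
    V: told
    NP
      Det: no
      N: roof
Every word is introduced by a lexical rule and the phrasal rules combine the resulting categories into a single S.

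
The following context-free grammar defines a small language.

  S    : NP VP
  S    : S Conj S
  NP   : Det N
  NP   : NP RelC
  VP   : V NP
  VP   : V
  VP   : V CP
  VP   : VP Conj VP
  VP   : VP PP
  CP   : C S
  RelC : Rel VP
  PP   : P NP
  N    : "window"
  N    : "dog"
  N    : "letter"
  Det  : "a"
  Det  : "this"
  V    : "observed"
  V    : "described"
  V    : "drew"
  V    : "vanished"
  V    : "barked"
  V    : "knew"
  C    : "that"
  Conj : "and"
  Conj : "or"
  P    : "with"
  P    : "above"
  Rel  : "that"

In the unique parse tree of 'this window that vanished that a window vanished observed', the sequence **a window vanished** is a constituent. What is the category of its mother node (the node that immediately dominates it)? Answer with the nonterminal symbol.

S
  NP
    NP
      Det: this
      N: window
    RelC
      Rel: that
      VP
        V: vanished
        CP
          C: that
          S
            NP
              Det: a
              N: window
            VP
              V: vanished
  VP
    V: observed
The span 'a window vanished' is the S node built by S → NP VP.
Its mother is the CP built by CP → C S.

CP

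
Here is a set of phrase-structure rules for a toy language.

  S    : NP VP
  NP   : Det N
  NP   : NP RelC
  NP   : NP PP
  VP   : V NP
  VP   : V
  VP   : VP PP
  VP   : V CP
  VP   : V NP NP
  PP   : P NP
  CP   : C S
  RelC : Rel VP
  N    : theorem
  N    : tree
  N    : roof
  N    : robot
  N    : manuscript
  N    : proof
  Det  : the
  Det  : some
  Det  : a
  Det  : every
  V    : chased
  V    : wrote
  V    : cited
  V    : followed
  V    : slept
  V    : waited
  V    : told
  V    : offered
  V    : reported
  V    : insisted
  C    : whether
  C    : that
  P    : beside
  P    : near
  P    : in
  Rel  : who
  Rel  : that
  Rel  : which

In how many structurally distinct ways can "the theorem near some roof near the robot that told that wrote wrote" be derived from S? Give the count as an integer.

Two of the 9 distinct bracketings:
[S [NP [NP [NP [NP [Det the] [N theorem]] [PP [P near] [NP [NP [Det some] [N roof]] [PP [P near] [NP [Det the] [N robot]]]]]] [RelC [Rel that] [VP [V told]]]] [RelC [Rel that] [VP [V wrote]]]] [VP [V wrote]]]
[S [NP [NP [NP [NP [NP [Det the] [N theorem]] [PP [P near] [NP [Det some] [N roof]]]] [PP [P near] [NP [Det the] [N robot]]]] [RelC [Rel that] [VP [V told]]]] [RelC [Rel that] [VP [V wrote]]]] [VP [V wrote]]]
The trees differ in how a recursive rule is bracketed over the same span.

9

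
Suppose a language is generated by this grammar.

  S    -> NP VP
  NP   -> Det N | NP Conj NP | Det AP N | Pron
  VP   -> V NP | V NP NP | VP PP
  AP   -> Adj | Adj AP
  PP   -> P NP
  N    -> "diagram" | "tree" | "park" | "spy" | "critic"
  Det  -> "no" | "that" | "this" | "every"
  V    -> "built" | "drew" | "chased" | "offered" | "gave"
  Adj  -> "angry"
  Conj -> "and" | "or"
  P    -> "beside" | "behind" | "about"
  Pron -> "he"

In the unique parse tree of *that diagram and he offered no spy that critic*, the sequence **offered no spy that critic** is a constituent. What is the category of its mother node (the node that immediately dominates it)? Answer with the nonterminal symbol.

S

S
  NP
    NP
      Det: that
      N: diagram
    Conj: and
    NP
      Pron: he
  VP
    V: offered
    NP
      Det: no
      N: spy
    NP
      Det: that
      N: critic
The span 'offered no spy that critic' is the VP node built by VP → V NP NP.
Its mother is the S built by S → NP VP.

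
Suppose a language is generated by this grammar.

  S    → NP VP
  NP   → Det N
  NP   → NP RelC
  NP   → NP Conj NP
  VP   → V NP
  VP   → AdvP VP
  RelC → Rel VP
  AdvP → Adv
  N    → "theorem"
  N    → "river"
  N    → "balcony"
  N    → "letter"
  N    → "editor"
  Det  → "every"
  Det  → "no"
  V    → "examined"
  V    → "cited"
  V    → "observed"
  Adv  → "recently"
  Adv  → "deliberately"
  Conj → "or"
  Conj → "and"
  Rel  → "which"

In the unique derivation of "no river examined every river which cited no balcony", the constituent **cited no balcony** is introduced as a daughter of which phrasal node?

S
  NP
    Det: no
    N: river
  VP
    V: examined
    NP
      NP
        Det: every
        N: river
      RelC
        Rel: which
        VP
          V: cited
          NP
            Det: no
            N: balcony
The span 'cited no balcony' is the VP node built by VP → V NP.
Its mother is the RelC built by RelC → Rel VP.

RelC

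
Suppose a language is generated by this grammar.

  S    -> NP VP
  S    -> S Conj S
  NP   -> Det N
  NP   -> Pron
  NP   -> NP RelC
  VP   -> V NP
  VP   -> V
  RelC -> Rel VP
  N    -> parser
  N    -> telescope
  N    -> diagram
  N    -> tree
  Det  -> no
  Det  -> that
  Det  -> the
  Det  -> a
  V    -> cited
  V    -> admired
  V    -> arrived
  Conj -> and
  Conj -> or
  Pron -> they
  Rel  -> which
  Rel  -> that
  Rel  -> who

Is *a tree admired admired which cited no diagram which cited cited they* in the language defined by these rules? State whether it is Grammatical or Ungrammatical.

Ungrammatical

For S → NP VP, the only prefix that parses as NP is 'a tree', but the remainder 'admired admired which cited no diagram which cited cited they' is not a VP under these rules. The alternative S rule S → S Conj S likewise has no satisfying split.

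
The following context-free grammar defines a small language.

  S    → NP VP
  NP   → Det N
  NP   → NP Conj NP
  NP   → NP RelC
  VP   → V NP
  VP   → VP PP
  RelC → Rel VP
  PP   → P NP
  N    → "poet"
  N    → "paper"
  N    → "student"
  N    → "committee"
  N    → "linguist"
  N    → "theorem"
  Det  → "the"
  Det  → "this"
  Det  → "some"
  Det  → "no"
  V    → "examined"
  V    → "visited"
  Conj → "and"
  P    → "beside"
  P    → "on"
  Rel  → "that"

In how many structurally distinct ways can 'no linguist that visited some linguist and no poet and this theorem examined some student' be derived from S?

5

Two of the 5 distinct bracketings:
[S [NP [NP [NP [Det no] [N linguist]] [RelC [Rel that] [VP [V visited] [NP [Det some] [N linguist]]]]] [Conj and] [NP [NP [Det no] [N poet]] [Conj and] [NP [Det this] [N theorem]]]] [VP [V examined] [NP [Det some] [N student]]]]
[S [NP [NP [NP [NP [Det no] [N linguist]] [RelC [Rel that] [VP [V visited] [NP [Det some] [N linguist]]]]] [Conj and] [NP [Det no] [N poet]]] [Conj and] [NP [Det this] [N theorem]]] [VP [V examined] [NP [Det some] [N student]]]]
The trees differ in how a recursive rule is bracketed over the same span.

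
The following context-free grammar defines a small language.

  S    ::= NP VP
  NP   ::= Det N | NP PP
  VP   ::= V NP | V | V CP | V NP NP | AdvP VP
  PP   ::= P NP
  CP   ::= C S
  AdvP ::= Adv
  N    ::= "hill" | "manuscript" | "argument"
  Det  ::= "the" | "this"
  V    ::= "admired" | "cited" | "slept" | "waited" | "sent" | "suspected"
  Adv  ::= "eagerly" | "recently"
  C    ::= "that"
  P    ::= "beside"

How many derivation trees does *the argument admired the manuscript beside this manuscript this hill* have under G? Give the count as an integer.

[S [NP [Det the] [N argument]] [VP [V admired] [NP [NP [Det the] [N manuscript]] [PP [P beside] [NP [Det this] [N manuscript]]]] [NP [Det this] [N hill]]]]
No rule offers an alternative attachment or grouping for any span, so this is the only derivation.

1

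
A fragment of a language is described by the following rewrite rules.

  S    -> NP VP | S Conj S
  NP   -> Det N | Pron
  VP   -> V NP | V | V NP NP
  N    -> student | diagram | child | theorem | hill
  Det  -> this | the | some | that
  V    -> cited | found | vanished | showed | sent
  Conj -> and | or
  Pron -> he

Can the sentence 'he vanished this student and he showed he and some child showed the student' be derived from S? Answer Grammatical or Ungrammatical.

Grammatical

[S [S [NP [Pron he]] [VP [V vanished] [NP [Det this] [N student]]]] [Conj and] [S [S [NP [Pron he]] [VP [V showed] [NP [Pron he]]]] [Conj and] [S [NP [Det some] [N child]] [VP [V showed] [NP [Det the] [N student]]]]]]
The bracketing above is licensed at every node by one of the given productions, with S at the root.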